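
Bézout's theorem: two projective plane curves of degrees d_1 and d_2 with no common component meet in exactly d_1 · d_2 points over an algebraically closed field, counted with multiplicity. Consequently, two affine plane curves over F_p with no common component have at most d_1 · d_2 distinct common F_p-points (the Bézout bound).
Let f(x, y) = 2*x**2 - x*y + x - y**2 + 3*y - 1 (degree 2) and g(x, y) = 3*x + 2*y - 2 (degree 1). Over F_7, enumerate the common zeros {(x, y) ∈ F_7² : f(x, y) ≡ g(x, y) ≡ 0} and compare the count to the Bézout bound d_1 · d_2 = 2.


Common zeros: ∅; count = 0; Bézout bound = 2.

deg(f) = 2, deg(g) = 1, so Bézout bound = 2.
Scan x ∈ F_7. For each x, list the y ∈ F_7 with f(x, y) ≡ 0 and those with g(x, y) ≡ 0 (mod 7); the common zeros in that column are the intersection.
  x = 0: f ≡ 0 at y ∈ ∅; g ≡ 0 at y ∈ {1}; common: ∅.
  x = 1: f ≡ 0 at y ∈ ∅; g ≡ 0 at y ∈ {3}; common: ∅.
  x = 2: f ≡ 0 at y ∈ {2, 6}; g ≡ 0 at y ∈ {5}; common: ∅.
  x = 3: f ≡ 0 at y ∈ ∅; g ≡ 0 at y ∈ {0}; common: ∅.
  x = 4: f ≡ 0 at y ∈ {0, 6}; g ≡ 0 at y ∈ {2}; common: ∅.
  x = 5: f ≡ 0 at y ∈ ∅; g ≡ 0 at y ∈ {4}; common: ∅.
  x = 6: f ≡ 0 at y ∈ {0, 4}; g ≡ 0 at y ∈ {6}; common: ∅.
Collecting: common zeros = ∅, so the count is 0.
Comparison with the Bézout bound: 0 ≤ 2 = deg(f)·deg(g), as expected for curves with no common component (the affine F_7-count falls short of the bound because intersections may lie at infinity, over extension fields, or carry multiplicity).


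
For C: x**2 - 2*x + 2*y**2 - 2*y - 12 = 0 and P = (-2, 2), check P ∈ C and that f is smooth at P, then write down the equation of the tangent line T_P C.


Tangent line at P: -6*x + 6*y - 24 = 0.

Step 1: f(-2, 2) = 0, so P lies on C.
Step 2: partial derivatives
  f_x(x, y) = 2*x - 2, f_y(x, y) = 4*y - 2.
  f_x(P) = -6, f_y(P) = 6 (gradient nonzero, so P is smooth).
Step 3: tangent line at P: -6·(x − -2) + 6·(y − 2) = 0.
Expanding: -6*x + 6*y - 24 = 0.


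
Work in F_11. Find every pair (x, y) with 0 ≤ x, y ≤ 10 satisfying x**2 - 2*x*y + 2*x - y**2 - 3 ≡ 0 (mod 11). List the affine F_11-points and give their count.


Affine F_11-points: {(1, 0), (1, 9), (2, 1), (2, 6), (4, 5), (4, 9), (6, 3), (6, 7), (8, 0), (8, 6), (9, 1), (9, 3)}; count = 12.

For each of the 121 pairs (x, y) ∈ F_11², evaluate f(x, y) mod 11. Record the zeros.
  x = 0: [0↦8, 1↦7, 2↦4, 3↦10, 4↦3, 5↦5, 6↦5, 7↦3, 8↦10, 9↦4, 10↦7]  zeros at y ∈ ∅
  x = 1: [0↦0, 1↦8, 2↦3, 3↦7, 4↦9, 5↦9, 6↦7, 7↦3, 8↦8, 9↦0, 10↦1]  zeros at y ∈ {0, 9}
  x = 2: [0↦5, 1↦0, 2↦4, 3↦6, 4↦6, 5↦4, 6↦0, 7↦5, 8↦8, 9↦9, 10↦8]  zeros at y ∈ {1, 6}
  x = 3: [0↦1, 1↦5, 2↦7, 3↦7, 4↦5, 5↦1, 6↦6, 7↦9, 8↦10, 9↦9, 10↦6]  zeros at y ∈ ∅
  x = 4: [0↦10, 1↦1, 2↦1, 3↦10, 4↦6, 5↦0, 6↦3, 7↦4, 8↦3, 9↦0, 10↦6]  zeros at y ∈ {5, 9}
  x = 5: [0↦10, 1↦10, 2↦8, 3↦4, 4↦9, 5↦1, 6↦2, 7↦1, 8↦9, 9↦4, 10↦8]  zeros at y ∈ ∅
  x = 6: [0↦1, 1↦10, 2↦6, 3↦0, 4↦3, 5↦4, 6↦3, 7↦0, 8↦6, 9↦10, 10↦1]  zeros at y ∈ {3, 7}
  x = 7: [0↦5, 1↦1, 2↦6, 3↦9, 4↦10, 5↦9, 6↦6, 7↦1, 8↦5, 9↦7, 10↦7]  zeros at y ∈ ∅
  x = 8: [0↦0, 1↦5, 2↦8, 3↦9, 4↦8, 5↦5, 6↦0, 7↦4, 8↦6, 9↦6, 10↦4]  zeros at y ∈ {0, 6}
  x = 9: [0↦8, 1↦0, 2↦1, 3↦0, 4↦8, 5↦3, 6↦7, 7↦9, 8↦9, 9↦7, 10↦3]  zeros at y ∈ {1, 3}
  x = 10: [0↦7, 1↦8, 2↦7, 3↦4, 4↦10, 5↦3, 6↦5, 7↦5, 8↦3, 9↦10, 10↦4]  zeros at y ∈ ∅
Collecting zeros: affine points = {(1, 0), (1, 9), (2, 1), (2, 6), (4, 5), (4, 9), (6, 3), (6, 7), (8, 0), (8, 6), (9, 1), (9, 3)}.
Total count |C(F_11)_aff| = 12.


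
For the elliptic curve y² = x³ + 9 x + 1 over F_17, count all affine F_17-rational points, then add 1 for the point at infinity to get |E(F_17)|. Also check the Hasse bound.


Affine points = {(0, 1), (0, 16), (3, 2), (3, 15), (4, 4), (4, 13), (5, 1), (5, 16), (6, 4), (6, 13), (7, 4), (7, 13), (12, 1), (12, 16), (14, 7), (14, 10), (15, 3), (15, 14), (16, 5), (16, 12)}; affine count = 20; |E(F_17)| = 21.

Discriminant check: Δ ∝ 4a³ + 27b² = 4·9³ + 27·1² = 4·729 + 27·1 ≡ 2 (mod 17). Nonzero ⇒ E is nonsingular.
For each x ∈ F_17, compute rhs = x³ + 9·x + 1 mod 17, then count y ∈ F_17 with y² ≡ rhs.
  x = 0: rhs = 1, matching y values: 1, 16 (2 points).
  x = 1: rhs = 11, matching y values: none (0 points).
  x = 2: rhs = 10, matching y values: none (0 points).
  x = 3: rhs = 4, matching y values: 2, 15 (2 points).
  x = 4: rhs = 16, matching y values: 4, 13 (2 points).
  x = 5: rhs = 1, matching y values: 1, 16 (2 points).
  x = 6: rhs = 16, matching y values: 4, 13 (2 points).
  x = 7: rhs = 16, matching y values: 4, 13 (2 points).
  x = 8: rhs = 7, matching y values: none (0 points).
  x = 9: rhs = 12, matching y values: none (0 points).
  x = 10: rhs = 3, matching y values: none (0 points).
  x = 11: rhs = 3, matching y values: none (0 points).
  x = 12: rhs = 1, matching y values: 1, 16 (2 points).
  x = 13: rhs = 3, matching y values: none (0 points).
  x = 14: rhs = 15, matching y values: 7, 10 (2 points).
  x = 15: rhs = 9, matching y values: 3, 14 (2 points).
  x = 16: rhs = 8, matching y values: 5, 12 (2 points).
Total affine count: 20.
Full point count |E(F_17)| = 20 + 1 = 21.
Hasse bound: |21 − (17+1)| = |3| = 3 ≤ 2√17 ≈ 8.2462 ✓.


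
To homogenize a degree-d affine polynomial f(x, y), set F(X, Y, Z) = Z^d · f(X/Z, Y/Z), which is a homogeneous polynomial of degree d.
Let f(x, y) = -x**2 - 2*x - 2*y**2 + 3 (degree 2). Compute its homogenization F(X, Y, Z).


F(X, Y, Z) = -X**2 - 2*X*Z - 2*Y**2 + 3*Z**2

deg(f) = 2.
Substitute x = X/Z, y = Y/Z into f, then multiply by Z^2.
  monomial -1·x^2·y^0 ↦ -1·X^2·Y^0·Z^0.
  monomial -2·x^1·y^0 ↦ -2·X^1·Y^0·Z^1.
  monomial -2·x^0·y^2 ↦ -2·X^0·Y^2·Z^0.
  monomial 3·x^0·y^0 ↦ 3·X^0·Y^0·Z^2.
Collecting: F(X, Y, Z) = -X**2 - 2*X*Z - 2*Y**2 + 3*Z**2.


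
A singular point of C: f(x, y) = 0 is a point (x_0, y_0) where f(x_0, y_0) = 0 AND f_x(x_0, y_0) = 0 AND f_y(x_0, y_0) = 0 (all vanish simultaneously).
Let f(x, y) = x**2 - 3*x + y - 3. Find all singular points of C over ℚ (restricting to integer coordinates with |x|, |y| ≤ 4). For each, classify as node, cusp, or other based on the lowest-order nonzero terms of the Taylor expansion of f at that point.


No singular points in the scanned grid; C is smooth there.

Compute partial derivatives:
  f_x = 2*x - 3.
  f_y = 1.
f_y = 1 is a nonzero constant, so f_y never vanishes: no point (x, y) can satisfy f = f_x = f_y = 0. In particular no (x, y) ∈ {−4, ..., 4}² is singular; the curve is smooth.


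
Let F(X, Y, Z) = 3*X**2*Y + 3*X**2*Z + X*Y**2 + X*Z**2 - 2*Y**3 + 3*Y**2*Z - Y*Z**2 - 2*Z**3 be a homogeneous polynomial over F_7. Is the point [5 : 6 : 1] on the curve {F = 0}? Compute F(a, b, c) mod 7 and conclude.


F(5,6,1) ≡ 0 (mod 7); P is on the curve.

Evaluate F(5, 6, 1) term-by-term (mod 7).
  3*X**2*Y ↦ 3·25·6·1 = 450
  3*X**2*Z ↦ 3·25·1·1 = 75
  X*Y**2 ↦ 1·5·36·1 = 180
  X*Z**2 ↦ 1·5·1·1 = 5
  -2*Y**3 ↦ -2·1·216·1 = -432
  3*Y**2*Z ↦ 3·1·36·1 = 108
  -Y*Z**2 ↦ -1·1·6·1 = -6
  -2*Z**3 ↦ -2·1·1·1 = -2
Sum: F(5, 6, 1) = (450) + (75) + (180) + (5) + (-432) + (108) + (-6) + (-2) = 378.
Reducing mod 7: 378 ≡ 0 (mod 7).
Since F(a, b, c) ≡ 0 (mod 7), P lies on the curve.


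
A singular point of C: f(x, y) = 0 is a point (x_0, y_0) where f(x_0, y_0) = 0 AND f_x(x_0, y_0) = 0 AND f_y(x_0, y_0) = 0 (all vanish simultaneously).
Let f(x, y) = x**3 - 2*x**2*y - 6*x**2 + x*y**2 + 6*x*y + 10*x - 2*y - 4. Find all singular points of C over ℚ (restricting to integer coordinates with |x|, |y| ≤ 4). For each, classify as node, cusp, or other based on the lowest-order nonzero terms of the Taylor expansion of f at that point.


Singular points: {(1, -1)}; classification: node.

Compute partial derivatives:
  f_x = 3*x**2 - 4*x*y - 12*x + y**2 + 6*y + 10.
  f_y = -2*x**2 + 2*x*y + 6*x - 2.
Scan x_0 ∈ {−4, ..., 4}. For each x_0, f_y(x_0, y) is a polynomial in y; find its integer roots y ∈ {−4, ..., 4}, then test f_x and f at those candidates.
  x = -4: f_y(-4, y) = -8*y - 58; no integer root y with |y| ≤ 4.
  x = -3: f_y(-3, y) = -6*y - 38; no integer root y with |y| ≤ 4.
  x = -2: f_y(-2, y) = -4*y - 22; no integer root y with |y| ≤ 4.
  x = -1: f_y(-1, y) = -2*y - 10; no integer root y with |y| ≤ 4.
  x = 0: f_y(0, y) = -2; no integer root y with |y| ≤ 4.
  x = 1: f_y(1, y) = 2*y + 2; vanishes at y ∈ {-1}. (1, -1): f_x = 0, f = 0 — SINGULAR.
  x = 2: f_y(2, y) = 4*y + 2; no integer root y with |y| ≤ 4.
  x = 3: f_y(3, y) = 6*y - 2; no integer root y with |y| ≤ 4.
  x = 4: f_y(4, y) = 8*y - 10; no integer root y with |y| ≤ 4.
Only singular point on the grid: (1, -1).
Classify: substitute x = 1 + u, y = -1 + v and expand: f = u**3 - 2*u**2*v - u**2 + u*v**2 + v**2.
No constant or linear terms (consistent with a singular point). Quadratic part: -u**2 + v**2. Cubic part: u**3 - 2*u**2*v + u*v**2.
The quadratic part v**2 - u**2 = (v − u)(v + u) splits into two distinct linear factors, so there are two distinct tangent lines y − -1 = ±(x − 1) — this is a node (ordinary double point).
Classification: node.


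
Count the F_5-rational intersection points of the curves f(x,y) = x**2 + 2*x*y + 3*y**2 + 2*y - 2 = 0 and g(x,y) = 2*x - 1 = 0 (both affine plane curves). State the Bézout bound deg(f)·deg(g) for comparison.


Common zeros: {(3, 2)}; count = 1; Bézout bound = 2.

deg(f) = 2, deg(g) = 1, so Bézout bound = 2.
Scan x ∈ F_5. For each x, list the y ∈ F_5 with f(x, y) ≡ 0 and those with g(x, y) ≡ 0 (mod 5); the common zeros in that column are the intersection.
  x = 0: f ≡ 0 at y ∈ ∅; g ≡ 0 at y ∈ ∅; common: ∅.
  x = 1: f ≡ 0 at y ∈ ∅; g ≡ 0 at y ∈ ∅; common: ∅.
  x = 2: f ≡ 0 at y ∈ ∅; g ≡ 0 at y ∈ ∅; common: ∅.
  x = 3: f ≡ 0 at y ∈ {2}; g ≡ 0 at y ∈ {0, 1, 2, 3, 4}; common: {2}.
  x = 4: f ≡ 0 at y ∈ ∅; g ≡ 0 at y ∈ ∅; common: ∅.
Collecting: common zeros = {(3, 2)}, so the count is 1.
Comparison with the Bézout bound: 1 ≤ 2 = deg(f)·deg(g), as expected for curves with no common component (the affine F_5-count falls short of the bound because intersections may lie at infinity, over extension fields, or carry multiplicity).


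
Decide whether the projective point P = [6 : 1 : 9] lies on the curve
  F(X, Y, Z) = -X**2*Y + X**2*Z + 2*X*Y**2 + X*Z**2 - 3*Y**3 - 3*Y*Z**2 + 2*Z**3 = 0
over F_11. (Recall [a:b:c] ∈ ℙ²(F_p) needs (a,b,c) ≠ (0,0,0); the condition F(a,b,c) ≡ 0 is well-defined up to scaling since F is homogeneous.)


F(6,1,9) ≡ 7 (mod 11); P is NOT on the curve.

Evaluate F(6, 1, 9) term-by-term (mod 11).
  -X**2*Y ↦ -1·36·1·1 = -36
  X**2*Z ↦ 1·36·1·9 = 324
  2*X*Y**2 ↦ 2·6·1·1 = 12
  X*Z**2 ↦ 1·6·1·81 = 486
  -3*Y**3 ↦ -3·1·1·1 = -3
  -3*Y*Z**2 ↦ -3·1·1·81 = -243
  2*Z**3 ↦ 2·1·1·729 = 1458
Sum: F(6, 1, 9) = (-36) + (324) + (12) + (486) + (-3) + (-243) + (1458) = 1998.
Reducing mod 11: 1998 ≡ 7 (mod 11).
Since F(a, b, c) ≡ 7 ≠ 0 (mod 11), P does NOT lie on the curve.


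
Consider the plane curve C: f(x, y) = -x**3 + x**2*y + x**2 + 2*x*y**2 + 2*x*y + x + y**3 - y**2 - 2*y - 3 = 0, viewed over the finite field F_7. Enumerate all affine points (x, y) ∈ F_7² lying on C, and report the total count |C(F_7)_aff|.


Affine F_7-points: {(4, 4), (4, 6), (5, 0), (6, 1)}; count = 4.

For each of the 49 pairs (x, y) ∈ F_7², evaluate f(x, y) mod 7. Record the zeros.
  x = 0: [0↦4, 1↦2, 2↦4, 3↦2, 4↦2, 5↦3, 6↦4]  zeros at y ∈ ∅
  x = 1: [0↦5, 1↦1, 2↦5, 3↦2, 4↦5, 5↦6, 6↦4]  zeros at y ∈ ∅
  x = 2: [0↦2, 1↦5, 2↦6, 3↦4, 4↦5, 5↦1, 6↦5]  zeros at y ∈ ∅
  x = 3: [0↦3, 1↦1, 2↦1, 3↦2, 4↦3, 5↦3, 6↦1]  zeros at y ∈ ∅
  x = 4: [0↦2, 1↦4, 2↦5, 3↦4, 4↦0, 5↦6, 6↦0]  zeros at y ∈ {4, 6}
  x = 5: [0↦0, 1↦1, 2↦5, 3↦4, 4↦4, 5↦4, 6↦3]  zeros at y ∈ {0}
  x = 6: [0↦5, 1↦0, 2↦2, 3↦3, 4↦2, 5↦5, 6↦4]  zeros at y ∈ {1}
Collecting zeros: affine points = {(4, 4), (4, 6), (5, 0), (6, 1)}.
Total count |C(F_7)_aff| = 4.


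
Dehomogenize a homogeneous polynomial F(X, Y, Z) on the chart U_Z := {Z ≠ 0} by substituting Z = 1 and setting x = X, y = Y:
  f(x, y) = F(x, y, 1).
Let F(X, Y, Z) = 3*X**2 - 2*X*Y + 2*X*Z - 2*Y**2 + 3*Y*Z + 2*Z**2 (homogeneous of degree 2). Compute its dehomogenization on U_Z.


f(x, y) = 3*x**2 - 2*x*y + 2*x - 2*y**2 + 3*y + 2

On U_Z we set Z = 1. Each monomial c·X^i·Y^j·Z^k in F becomes c·x^i·y^j·1^k = c·x^i·y^j.
Substituting Z = 1: F(X, Y, 1) = 3*x**2 - 2*x*y + 2*x - 2*y**2 + 3*y + 2.
Note: deg(f) ≤ deg(F) = 2; strict inequality happens when F is divisible by Z (lost terms).


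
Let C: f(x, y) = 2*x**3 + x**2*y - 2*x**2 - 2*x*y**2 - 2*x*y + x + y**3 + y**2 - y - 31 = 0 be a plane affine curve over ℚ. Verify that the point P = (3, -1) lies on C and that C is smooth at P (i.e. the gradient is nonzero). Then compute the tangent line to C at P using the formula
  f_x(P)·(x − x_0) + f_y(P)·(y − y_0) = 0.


Tangent line at P: 37*x + 15*y - 96 = 0.

Step 1: f(3, -1) = 0, so P lies on C.
Step 2: partial derivatives
  f_x(x, y) = 6*x**2 + 2*x*y - 4*x - 2*y**2 - 2*y + 1, f_y(x, y) = x**2 - 4*x*y - 2*x + 3*y**2 + 2*y - 1.
  f_x(P) = 37, f_y(P) = 15 (gradient nonzero, so P is smooth).
Step 3: tangent line at P: 37·(x − 3) + 15·(y − -1) = 0.
Expanding: 37*x + 15*y - 96 = 0.


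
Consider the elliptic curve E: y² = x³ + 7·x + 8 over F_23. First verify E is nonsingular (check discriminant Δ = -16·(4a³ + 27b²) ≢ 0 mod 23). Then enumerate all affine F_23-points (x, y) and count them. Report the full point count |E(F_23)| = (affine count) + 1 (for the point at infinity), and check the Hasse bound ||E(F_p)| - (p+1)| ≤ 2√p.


Affine points = {(0, 10), (0, 13), (1, 4), (1, 19), (4, 10), (4, 13), (6, 6), (6, 17), (7, 3), (7, 20), (8, 1), (8, 22), (9, 8), (9, 15), (11, 6), (11, 17), (12, 7), (12, 16), (17, 7), (17, 16), (18, 3), (18, 20), (19, 10), (19, 13), (20, 11), (20, 12), (21, 3), (21, 20), (22, 0)}; affine count = 29; |E(F_23)| = 30.

Discriminant check: Δ ∝ 4a³ + 27b² = 4·7³ + 27·8² = 4·343 + 27·64 ≡ 18 (mod 23). Nonzero ⇒ E is nonsingular.
For each x ∈ F_23, compute rhs = x³ + 7·x + 8 mod 23, then count y ∈ F_23 with y² ≡ rhs.
  x = 0: rhs = 8, matching y values: 10, 13 (2 points).
  x = 1: rhs = 16, matching y values: 4, 19 (2 points).
  x = 2: rhs = 7, matching y values: none (0 points).
  x = 3: rhs = 10, matching y values: none (0 points).
  x = 4: rhs = 8, matching y values: 10, 13 (2 points).
  x = 5: rhs = 7, matching y values: none (0 points).
  x = 6: rhs = 13, matching y values: 6, 17 (2 points).
  x = 7: rhs = 9, matching y values: 3, 20 (2 points).
  x = 8: rhs = 1, matching y values: 1, 22 (2 points).
  x = 9: rhs = 18, matching y values: 8, 15 (2 points).
  x = 10: rhs = 20, matching y values: none (0 points).
  x = 11: rhs = 13, matching y values: 6, 17 (2 points).
  x = 12: rhs = 3, matching y values: 7, 16 (2 points).
  x = 13: rhs = 19, matching y values: none (0 points).
  x = 14: rhs = 21, matching y values: none (0 points).
  x = 15: rhs = 15, matching y values: none (0 points).
  x = 16: rhs = 7, matching y values: none (0 points).
  x = 17: rhs = 3, matching y values: 7, 16 (2 points).
  x = 18: rhs = 9, matching y values: 3, 20 (2 points).
  x = 19: rhs = 8, matching y values: 10, 13 (2 points).
  x = 20: rhs = 6, matching y values: 11, 12 (2 points).
  x = 21: rhs = 9, matching y values: 3, 20 (2 points).
  x = 22: rhs = 0, matching y values: 0 (1 points).
Total affine count: 29.
Full point count |E(F_23)| = 29 + 1 = 30.
Hasse bound: |30 − (23+1)| = |6| = 6 ≤ 2√23 ≈ 9.5917 ✓.


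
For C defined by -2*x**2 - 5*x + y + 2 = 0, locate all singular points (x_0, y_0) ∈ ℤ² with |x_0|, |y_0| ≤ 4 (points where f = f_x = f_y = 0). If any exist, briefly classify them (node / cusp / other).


No singular points in the scanned grid; C is smooth there.

Compute partial derivatives:
  f_x = -4*x - 5.
  f_y = 1.
f_y = 1 is a nonzero constant, so f_y never vanishes: no point (x, y) can satisfy f = f_x = f_y = 0. In particular no (x, y) ∈ {−4, ..., 4}² is singular; the curve is smooth.


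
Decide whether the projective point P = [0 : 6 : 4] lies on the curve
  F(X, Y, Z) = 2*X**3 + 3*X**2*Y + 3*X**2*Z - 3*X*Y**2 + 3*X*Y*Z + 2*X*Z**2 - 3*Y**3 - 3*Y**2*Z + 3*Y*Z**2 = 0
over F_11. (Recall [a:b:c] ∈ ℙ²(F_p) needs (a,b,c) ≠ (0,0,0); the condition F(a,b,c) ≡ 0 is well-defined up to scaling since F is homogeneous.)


F(0,6,4) ≡ 0 (mod 11); P is on the curve.

Evaluate F(0, 6, 4) term-by-term (mod 11).
  2*X**3 ↦ 2·0·1·1 = 0
  3*X**2*Y ↦ 3·0·6·1 = 0
  3*X**2*Z ↦ 3·0·1·4 = 0
  -3*X*Y**2 ↦ -3·0·36·1 = 0
  3*X*Y*Z ↦ 3·0·6·4 = 0
  2*X*Z**2 ↦ 2·0·1·16 = 0
  -3*Y**3 ↦ -3·1·216·1 = -648
  -3*Y**2*Z ↦ -3·1·36·4 = -432
  3*Y*Z**2 ↦ 3·1·6·16 = 288
Sum: F(0, 6, 4) = (0) + (0) + (0) + (0) + (0) + (0) + (-648) + (-432) + (288) = -792.
Reducing mod 11: -792 ≡ 0 (mod 11).
Since F(a, b, c) ≡ 0 (mod 11), P lies on the curve.


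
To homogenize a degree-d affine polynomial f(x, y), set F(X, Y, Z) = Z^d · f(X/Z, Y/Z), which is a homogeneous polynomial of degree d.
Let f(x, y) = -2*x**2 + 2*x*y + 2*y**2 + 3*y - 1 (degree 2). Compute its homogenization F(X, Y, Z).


F(X, Y, Z) = -2*X**2 + 2*X*Y + 2*Y**2 + 3*Y*Z - Z**2

deg(f) = 2.
Substitute x = X/Z, y = Y/Z into f, then multiply by Z^2.
  monomial -2·x^2·y^0 ↦ -2·X^2·Y^0·Z^0.
  monomial 2·x^1·y^1 ↦ 2·X^1·Y^1·Z^0.
  monomial 2·x^0·y^2 ↦ 2·X^0·Y^2·Z^0.
  monomial 3·x^0·y^1 ↦ 3·X^0·Y^1·Z^1.
  monomial -1·x^0·y^0 ↦ -1·X^0·Y^0·Z^2.
Collecting: F(X, Y, Z) = -2*X**2 + 2*X*Y + 2*Y**2 + 3*Y*Z - Z**2.


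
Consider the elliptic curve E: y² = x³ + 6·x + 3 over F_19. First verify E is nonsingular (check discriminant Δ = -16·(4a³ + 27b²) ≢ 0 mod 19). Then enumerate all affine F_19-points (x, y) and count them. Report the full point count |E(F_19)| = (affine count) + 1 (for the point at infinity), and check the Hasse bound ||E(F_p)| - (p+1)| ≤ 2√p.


Affine points = {(2, 2), (2, 17), (5, 5), (5, 14), (9, 8), (9, 11), (12, 6), (12, 13), (13, 6), (13, 13), (14, 0)}; affine count = 11; |E(F_19)| = 12.

Discriminant check: Δ ∝ 4a³ + 27b² = 4·6³ + 27·3² = 4·216 + 27·9 ≡ 5 (mod 19). Nonzero ⇒ E is nonsingular.
For each x ∈ F_19, compute rhs = x³ + 6·x + 3 mod 19, then count y ∈ F_19 with y² ≡ rhs.
  x = 0: rhs = 3, matching y values: none (0 points).
  x = 1: rhs = 10, matching y values: none (0 points).
  x = 2: rhs = 4, matching y values: 2, 17 (2 points).
  x = 3: rhs = 10, matching y values: none (0 points).
  x = 4: rhs = 15, matching y values: none (0 points).
  x = 5: rhs = 6, matching y values: 5, 14 (2 points).
  x = 6: rhs = 8, matching y values: none (0 points).
  x = 7: rhs = 8, matching y values: none (0 points).
  x = 8: rhs = 12, matching y values: none (0 points).
  x = 9: rhs = 7, matching y values: 8, 11 (2 points).
  x = 10: rhs = 18, matching y values: none (0 points).
  x = 11: rhs = 13, matching y values: none (0 points).
  x = 12: rhs = 17, matching y values: 6, 13 (2 points).
  x = 13: rhs = 17, matching y values: 6, 13 (2 points).
  x = 14: rhs = 0, matching y values: 0 (1 points).
  x = 15: rhs = 10, matching y values: none (0 points).
  x = 16: rhs = 15, matching y values: none (0 points).
  x = 17: rhs = 2, matching y values: none (0 points).
  x = 18: rhs = 15, matching y values: none (0 points).
Total affine count: 11.
Full point count |E(F_19)| = 11 + 1 = 12.
Hasse bound: |12 − (19+1)| = |-8| = 8 ≤ 2√19 ≈ 8.7178 ✓.


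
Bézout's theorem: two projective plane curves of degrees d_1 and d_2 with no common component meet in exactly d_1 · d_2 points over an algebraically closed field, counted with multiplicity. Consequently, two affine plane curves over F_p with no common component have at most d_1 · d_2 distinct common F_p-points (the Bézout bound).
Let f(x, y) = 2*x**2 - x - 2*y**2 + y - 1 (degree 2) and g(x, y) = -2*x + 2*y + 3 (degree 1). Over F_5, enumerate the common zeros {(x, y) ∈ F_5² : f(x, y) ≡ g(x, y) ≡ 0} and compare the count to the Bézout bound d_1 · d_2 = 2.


Common zeros: {(2, 3)}; count = 1; Bézout bound = 2.

deg(f) = 2, deg(g) = 1, so Bézout bound = 2.
Scan x ∈ F_5. For each x, list the y ∈ F_5 with f(x, y) ≡ 0 and those with g(x, y) ≡ 0 (mod 5); the common zeros in that column are the intersection.
  x = 0: f ≡ 0 at y ∈ ∅; g ≡ 0 at y ∈ {1}; common: ∅.
  x = 1: f ≡ 0 at y ∈ {0, 3}; g ≡ 0 at y ∈ {2}; common: ∅.
  x = 2: f ≡ 0 at y ∈ {0, 3}; g ≡ 0 at y ∈ {3}; common: {3}.
  x = 3: f ≡ 0 at y ∈ ∅; g ≡ 0 at y ∈ {4}; common: ∅.
  x = 4: f ≡ 0 at y ∈ ∅; g ≡ 0 at y ∈ {0}; common: ∅.
Collecting: common zeros = {(2, 3)}, so the count is 1.
Comparison with the Bézout bound: 1 ≤ 2 = deg(f)·deg(g), as expected for curves with no common component (the affine F_5-count falls short of the bound because intersections may lie at infinity, over extension fields, or carry multiplicity).


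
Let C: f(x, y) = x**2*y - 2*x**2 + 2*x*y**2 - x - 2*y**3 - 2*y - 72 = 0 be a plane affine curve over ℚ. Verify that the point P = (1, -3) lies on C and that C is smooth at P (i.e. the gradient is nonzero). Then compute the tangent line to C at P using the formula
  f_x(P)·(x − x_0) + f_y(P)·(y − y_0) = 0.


Tangent line at P: 7*x - 67*y - 208 = 0.

Step 1: f(1, -3) = 0, so P lies on C.
Step 2: partial derivatives
  f_x(x, y) = 2*x*y - 4*x + 2*y**2 - 1, f_y(x, y) = x**2 + 4*x*y - 6*y**2 - 2.
  f_x(P) = 7, f_y(P) = -67 (gradient nonzero, so P is smooth).
Step 3: tangent line at P: 7·(x − 1) + -67·(y − -3) = 0.
Expanding: 7*x - 67*y - 208 = 0.


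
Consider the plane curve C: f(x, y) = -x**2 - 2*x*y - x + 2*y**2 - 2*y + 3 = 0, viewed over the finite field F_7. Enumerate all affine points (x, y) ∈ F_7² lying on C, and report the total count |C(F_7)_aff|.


Affine F_7-points: {(0, 2), (0, 6), (1, 3), (1, 6), (2, 1), (2, 2), (6, 3), (6, 4)}; count = 8.

For each of the 49 pairs (x, y) ∈ F_7², evaluate f(x, y) mod 7. Record the zeros.
  x = 0: [0↦3, 1↦3, 2↦0, 3↦1, 4↦6, 5↦1, 6↦0]  zeros at y ∈ {2, 6}
  x = 1: [0↦1, 1↦6, 2↦1, 3↦0, 4↦3, 5↦3, 6↦0]  zeros at y ∈ {3, 6}
  x = 2: [0↦4, 1↦0, 2↦0, 3↦4, 4↦5, 5↦3, 6↦5]  zeros at y ∈ {1, 2}
  x = 3: [0↦5, 1↦6, 2↦4, 3↦6, 4↦5, 5↦1, 6↦1]  zeros at y ∈ ∅
  x = 4: [0↦4, 1↦3, 2↦6, 3↦6, 4↦3, 5↦4, 6↦2]  zeros at y ∈ ∅
  x = 5: [0↦1, 1↦5, 2↦6, 3↦4, 4↦6, 5↦5, 6↦1]  zeros at y ∈ ∅
  x = 6: [0↦3, 1↦5, 2↦4, 3↦0, 4↦0, 5↦4, 6↦5]  zeros at y ∈ {3, 4}
Collecting zeros: affine points = {(0, 2), (0, 6), (1, 3), (1, 6), (2, 1), (2, 2), (6, 3), (6, 4)}.
Total count |C(F_7)_aff| = 8.


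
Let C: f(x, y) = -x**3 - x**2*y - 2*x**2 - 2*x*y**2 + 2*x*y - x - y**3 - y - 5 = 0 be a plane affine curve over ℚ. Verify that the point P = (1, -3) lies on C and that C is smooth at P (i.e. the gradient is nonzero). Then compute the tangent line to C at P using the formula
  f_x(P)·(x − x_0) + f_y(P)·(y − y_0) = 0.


Tangent line at P: -26*x - 15*y - 19 = 0.

Step 1: f(1, -3) = 0, so P lies on C.
Step 2: partial derivatives
  f_x(x, y) = -3*x**2 - 2*x*y - 4*x - 2*y**2 + 2*y - 1, f_y(x, y) = -x**2 - 4*x*y + 2*x - 3*y**2 - 1.
  f_x(P) = -26, f_y(P) = -15 (gradient nonzero, so P is smooth).
Step 3: tangent line at P: -26·(x − 1) + -15·(y − -3) = 0.
Expanding: -26*x - 15*y - 19 = 0.


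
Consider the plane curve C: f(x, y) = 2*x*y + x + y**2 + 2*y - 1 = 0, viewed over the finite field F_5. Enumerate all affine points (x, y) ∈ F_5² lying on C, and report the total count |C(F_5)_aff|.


Affine F_5-points: {(1, 0), (1, 1), (3, 3), (3, 4)}; count = 4.

For each of the 25 pairs (x, y) ∈ F_5², evaluate f(x, y) mod 5. Record the zeros.
  x = 0: [0↦4, 1↦2, 2↦2, 3↦4, 4↦3]  zeros at y ∈ ∅
  x = 1: [0↦0, 1↦0, 2↦2, 3↦1, 4↦2]  zeros at y ∈ {0, 1}
  x = 2: [0↦1, 1↦3, 2↦2, 3↦3, 4↦1]  zeros at y ∈ ∅
  x = 3: [0↦2, 1↦1, 2↦2, 3↦0, 4↦0]  zeros at y ∈ {3, 4}
  x = 4: [0↦3, 1↦4, 2↦2, 3↦2, 4↦4]  zeros at y ∈ ∅
Collecting zeros: affine points = {(1, 0), (1, 1), (3, 3), (3, 4)}.
Total count |C(F_5)_aff| = 4.


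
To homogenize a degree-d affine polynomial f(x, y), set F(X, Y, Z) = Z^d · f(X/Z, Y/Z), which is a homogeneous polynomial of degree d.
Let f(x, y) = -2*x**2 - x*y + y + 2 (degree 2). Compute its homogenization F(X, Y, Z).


F(X, Y, Z) = -2*X**2 - X*Y + Y*Z + 2*Z**2

deg(f) = 2.
Substitute x = X/Z, y = Y/Z into f, then multiply by Z^2.
  monomial -2·x^2·y^0 ↦ -2·X^2·Y^0·Z^0.
  monomial -1·x^1·y^1 ↦ -1·X^1·Y^1·Z^0.
  monomial 1·x^0·y^1 ↦ 1·X^0·Y^1·Z^1.
  monomial 2·x^0·y^0 ↦ 2·X^0·Y^0·Z^2.
Collecting: F(X, Y, Z) = -2*X**2 - X*Y + Y*Z + 2*Z**2.


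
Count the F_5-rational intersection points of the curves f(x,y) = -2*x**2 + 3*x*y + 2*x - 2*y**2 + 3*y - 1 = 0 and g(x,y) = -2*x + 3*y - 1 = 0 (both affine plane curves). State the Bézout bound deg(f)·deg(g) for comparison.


Common zeros: {(2, 0)}; count = 1; Bézout bound = 2.

deg(f) = 2, deg(g) = 1, so Bézout bound = 2.
Scan x ∈ F_5. For each x, list the y ∈ F_5 with f(x, y) ≡ 0 and those with g(x, y) ≡ 0 (mod 5); the common zeros in that column are the intersection.
  x = 0: f ≡ 0 at y ∈ {1, 3}; g ≡ 0 at y ∈ {2}; common: ∅.
  x = 1: f ≡ 0 at y ∈ ∅; g ≡ 0 at y ∈ {1}; common: ∅.
  x = 2: f ≡ 0 at y ∈ {0, 2}; g ≡ 0 at y ∈ {0}; common: {0}.
  x = 3: f ≡ 0 at y ∈ {3}; g ≡ 0 at y ∈ {4}; common: ∅.
  x = 4: f ≡ 0 at y ∈ {0}; g ≡ 0 at y ∈ {3}; common: ∅.
Collecting: common zeros = {(2, 0)}, so the count is 1.
Comparison with the Bézout bound: 1 ≤ 2 = deg(f)·deg(g), as expected for curves with no common component (the affine F_5-count falls short of the bound because intersections may lie at infinity, over extension fields, or carry multiplicity).


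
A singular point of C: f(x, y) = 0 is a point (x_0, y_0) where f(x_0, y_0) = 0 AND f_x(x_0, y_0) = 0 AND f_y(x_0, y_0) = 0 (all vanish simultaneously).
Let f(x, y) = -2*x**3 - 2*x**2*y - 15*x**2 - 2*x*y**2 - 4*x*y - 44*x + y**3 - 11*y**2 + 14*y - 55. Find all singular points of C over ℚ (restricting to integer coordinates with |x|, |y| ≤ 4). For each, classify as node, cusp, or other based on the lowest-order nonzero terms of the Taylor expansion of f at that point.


Singular points: {(-3, 2)}; classification: node.

Compute partial derivatives:
  f_x = -6*x**2 - 4*x*y - 30*x - 2*y**2 - 4*y - 44.
  f_y = -2*x**2 - 4*x*y - 4*x + 3*y**2 - 22*y + 14.
Scan x_0 ∈ {−4, ..., 4}. For each x_0, f_y(x_0, y) is a polynomial in y; find its integer roots y ∈ {−4, ..., 4}, then test f_x and f at those candidates.
  x = -4: f_y(-4, y) = 3*y**2 - 6*y - 2; no integer root y with |y| ≤ 4.
  x = -3: f_y(-3, y) = 3*y**2 - 10*y + 8; vanishes at y ∈ {2}. (-3, 2): f_x = 0, f = 0 — SINGULAR.
  x = -2: f_y(-2, y) = 3*y**2 - 14*y + 14; no integer root y with |y| ≤ 4.
  x = -1: f_y(-1, y) = 3*y**2 - 18*y + 16; no integer root y with |y| ≤ 4.
  x = 0: f_y(0, y) = 3*y**2 - 22*y + 14; no integer root y with |y| ≤ 4.
  x = 1: f_y(1, y) = 3*y**2 - 26*y + 8; no integer root y with |y| ≤ 4.
  x = 2: f_y(2, y) = 3*y**2 - 30*y - 2; no integer root y with |y| ≤ 4.
  x = 3: f_y(3, y) = 3*y**2 - 34*y - 16; no integer root y with |y| ≤ 4.
  x = 4: f_y(4, y) = 3*y**2 - 38*y - 34; no integer root y with |y| ≤ 4.
Only singular point on the grid: (-3, 2).
Classify: substitute x = -3 + u, y = 2 + v and expand: f = -2*u**3 - 2*u**2*v - u**2 - 2*u*v**2 + v**3 + v**2.
No constant or linear terms (consistent with a singular point). Quadratic part: -u**2 + v**2. Cubic part: -2*u**3 - 2*u**2*v - 2*u*v**2 + v**3.
The quadratic part v**2 - u**2 = (v − u)(v + u) splits into two distinct linear factors, so there are two distinct tangent lines y − 2 = ±(x − -3) — this is a node (ordinary double point).
Classification: node.


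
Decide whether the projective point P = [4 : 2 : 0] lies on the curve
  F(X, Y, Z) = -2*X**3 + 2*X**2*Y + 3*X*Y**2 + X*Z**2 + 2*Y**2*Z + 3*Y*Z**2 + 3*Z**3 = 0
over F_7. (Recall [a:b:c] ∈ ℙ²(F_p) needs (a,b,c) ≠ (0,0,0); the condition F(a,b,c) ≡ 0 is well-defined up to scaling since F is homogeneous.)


F(4,2,0) ≡ 5 (mod 7); P is NOT on the curve.

Evaluate F(4, 2, 0) term-by-term (mod 7).
  -2*X**3 ↦ -2·64·1·1 = -128
  2*X**2*Y ↦ 2·16·2·1 = 64
  3*X*Y**2 ↦ 3·4·4·1 = 48
  X*Z**2 ↦ 1·4·1·0 = 0
  2*Y**2*Z ↦ 2·1·4·0 = 0
  3*Y*Z**2 ↦ 3·1·2·0 = 0
  3*Z**3 ↦ 3·1·1·0 = 0
Sum: F(4, 2, 0) = (-128) + (64) + (48) + (0) + (0) + (0) + (0) = -16.
Reducing mod 7: -16 ≡ 5 (mod 7).
Since F(a, b, c) ≡ 5 ≠ 0 (mod 7), P does NOT lie on the curve.


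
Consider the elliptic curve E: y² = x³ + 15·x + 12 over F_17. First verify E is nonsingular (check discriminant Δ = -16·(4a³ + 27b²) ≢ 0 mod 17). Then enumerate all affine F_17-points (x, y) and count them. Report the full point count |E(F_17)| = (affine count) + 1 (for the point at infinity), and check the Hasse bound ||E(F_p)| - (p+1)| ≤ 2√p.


Affine points = {(2, 4), (2, 13), (3, 4), (3, 13), (4, 0), (5, 5), (5, 12), (7, 1), (7, 16), (8, 7), (8, 10), (9, 3), (9, 14), (12, 4), (12, 13), (14, 5), (14, 12), (15, 5), (15, 12), (16, 8), (16, 9)}; affine count = 21; |E(F_17)| = 22.

Discriminant check: Δ ∝ 4a³ + 27b² = 4·15³ + 27·12² = 4·3375 + 27·144 ≡ 14 (mod 17). Nonzero ⇒ E is nonsingular.
For each x ∈ F_17, compute rhs = x³ + 15·x + 12 mod 17, then count y ∈ F_17 with y² ≡ rhs.
  x = 0: rhs = 12, matching y values: none (0 points).
  x = 1: rhs = 11, matching y values: none (0 points).
  x = 2: rhs = 16, matching y values: 4, 13 (2 points).
  x = 3: rhs = 16, matching y values: 4, 13 (2 points).
  x = 4: rhs = 0, matching y values: 0 (1 points).
  x = 5: rhs = 8, matching y values: 5, 12 (2 points).
  x = 6: rhs = 12, matching y values: none (0 points).
  x = 7: rhs = 1, matching y values: 1, 16 (2 points).
  x = 8: rhs = 15, matching y values: 7, 10 (2 points).
  x = 9: rhs = 9, matching y values: 3, 14 (2 points).
  x = 10: rhs = 6, matching y values: none (0 points).
  x = 11: rhs = 12, matching y values: none (0 points).
  x = 12: rhs = 16, matching y values: 4, 13 (2 points).
  x = 13: rhs = 7, matching y values: none (0 points).
  x = 14: rhs = 8, matching y values: 5, 12 (2 points).
  x = 15: rhs = 8, matching y values: 5, 12 (2 points).
  x = 16: rhs = 13, matching y values: 8, 9 (2 points).
Total affine count: 21.
Full point count |E(F_17)| = 21 + 1 = 22.
Hasse bound: |22 − (17+1)| = |4| = 4 ≤ 2√17 ≈ 8.2462 ✓.


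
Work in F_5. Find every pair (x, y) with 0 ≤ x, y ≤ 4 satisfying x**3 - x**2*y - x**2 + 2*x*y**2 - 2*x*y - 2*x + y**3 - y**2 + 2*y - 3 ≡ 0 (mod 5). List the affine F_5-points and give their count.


Affine F_5-points: {(0, 2), (1, 0), (1, 2), (2, 1), (2, 2), (2, 4), (4, 4)}; count = 7.

For each of the 25 pairs (x, y) ∈ F_5², evaluate f(x, y) mod 5. Record the zeros.
  x = 0: [0↦2, 1↦4, 2↦0, 3↦1, 4↦3]  zeros at y ∈ {2}
  x = 1: [0↦0, 1↦1, 2↦0, 3↦3, 4↦1]  zeros at y ∈ {0, 2}
  x = 2: [0↦2, 1↦0, 2↦0, 3↦3, 4↦0]  zeros at y ∈ {1, 2, 4}
  x = 3: [0↦4, 1↦2, 2↦1, 3↦2, 4↦1]  zeros at y ∈ ∅
  x = 4: [0↦2, 1↦3, 2↦4, 3↦1, 4↦0]  zeros at y ∈ {4}
Collecting zeros: affine points = {(0, 2), (1, 0), (1, 2), (2, 1), (2, 2), (2, 4), (4, 4)}.
Total count |C(F_5)_aff| = 7.


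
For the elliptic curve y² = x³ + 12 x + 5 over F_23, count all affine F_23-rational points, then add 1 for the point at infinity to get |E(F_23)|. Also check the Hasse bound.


Affine points = {(1, 8), (1, 15), (4, 5), (4, 18), (5, 11), (5, 12), (7, 8), (7, 15), (13, 9), (13, 14), (15, 8), (15, 15), (17, 4), (17, 19), (18, 2), (18, 21), (19, 10), (19, 13)}; affine count = 18; |E(F_23)| = 19.

Discriminant check: Δ ∝ 4a³ + 27b² = 4·12³ + 27·5² = 4·1728 + 27·25 ≡ 20 (mod 23). Nonzero ⇒ E is nonsingular.
For each x ∈ F_23, compute rhs = x³ + 12·x + 5 mod 23, then count y ∈ F_23 with y² ≡ rhs.
  x = 0: rhs = 5, matching y values: none (0 points).
  x = 1: rhs = 18, matching y values: 8, 15 (2 points).
  x = 2: rhs = 14, matching y values: none (0 points).
  x = 3: rhs = 22, matching y values: none (0 points).
  x = 4: rhs = 2, matching y values: 5, 18 (2 points).
  x = 5: rhs = 6, matching y values: 11, 12 (2 points).
  x = 6: rhs = 17, matching y values: none (0 points).
  x = 7: rhs = 18, matching y values: 8, 15 (2 points).
  x = 8: rhs = 15, matching y values: none (0 points).
  x = 9: rhs = 14, matching y values: none (0 points).
  x = 10: rhs = 21, matching y values: none (0 points).
  x = 11: rhs = 19, matching y values: none (0 points).
  x = 12: rhs = 14, matching y values: none (0 points).
  x = 13: rhs = 12, matching y values: 9, 14 (2 points).
  x = 14: rhs = 19, matching y values: none (0 points).
  x = 15: rhs = 18, matching y values: 8, 15 (2 points).
  x = 16: rhs = 15, matching y values: none (0 points).
  x = 17: rhs = 16, matching y values: 4, 19 (2 points).
  x = 18: rhs = 4, matching y values: 2, 21 (2 points).
  x = 19: rhs = 8, matching y values: 10, 13 (2 points).
  x = 20: rhs = 11, matching y values: none (0 points).
  x = 21: rhs = 19, matching y values: none (0 points).
  x = 22: rhs = 15, matching y values: none (0 points).
Total affine count: 18.
Full point count |E(F_23)| = 18 + 1 = 19.
Hasse bound: |19 − (23+1)| = |-5| = 5 ≤ 2√23 ≈ 9.5917 ✓.


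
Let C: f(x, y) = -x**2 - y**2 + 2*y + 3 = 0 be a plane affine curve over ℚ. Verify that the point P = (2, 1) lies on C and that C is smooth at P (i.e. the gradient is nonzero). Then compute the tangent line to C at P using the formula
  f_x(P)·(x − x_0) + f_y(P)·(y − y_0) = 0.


Tangent line at P: 8 - 4*x = 0.

Step 1: f(2, 1) = 0, so P lies on C.
Step 2: partial derivatives
  f_x(x, y) = -2*x, f_y(x, y) = 2 - 2*y.
  f_x(P) = -4, f_y(P) = 0 (gradient nonzero, so P is smooth).
Step 3: tangent line at P: -4·(x − 2) + 0·(y − 1) = 0.
Expanding: 8 - 4*x = 0.


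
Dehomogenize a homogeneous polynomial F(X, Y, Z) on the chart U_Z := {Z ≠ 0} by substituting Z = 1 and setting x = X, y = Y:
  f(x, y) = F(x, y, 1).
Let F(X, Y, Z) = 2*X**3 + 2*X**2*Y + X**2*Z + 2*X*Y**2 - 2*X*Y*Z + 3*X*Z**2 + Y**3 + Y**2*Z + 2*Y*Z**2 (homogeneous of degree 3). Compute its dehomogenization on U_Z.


f(x, y) = 2*x**3 + 2*x**2*y + x**2 + 2*x*y**2 - 2*x*y + 3*x + y**3 + y**2 + 2*y

On U_Z we set Z = 1. Each monomial c·X^i·Y^j·Z^k in F becomes c·x^i·y^j·1^k = c·x^i·y^j.
Substituting Z = 1: F(X, Y, 1) = 2*x**3 + 2*x**2*y + x**2 + 2*x*y**2 - 2*x*y + 3*x + y**3 + y**2 + 2*y.
Note: deg(f) ≤ deg(F) = 3; strict inequality happens when F is divisible by Z (lost terms).


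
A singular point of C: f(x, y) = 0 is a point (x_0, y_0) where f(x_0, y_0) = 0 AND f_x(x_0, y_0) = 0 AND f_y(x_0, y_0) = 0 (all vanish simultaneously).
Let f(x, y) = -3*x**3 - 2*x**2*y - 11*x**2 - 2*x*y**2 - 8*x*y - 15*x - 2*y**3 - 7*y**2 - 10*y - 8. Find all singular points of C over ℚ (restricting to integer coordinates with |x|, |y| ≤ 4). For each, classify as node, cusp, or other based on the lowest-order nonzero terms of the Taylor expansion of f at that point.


Singular points: {(-1, -1)}; classification: cusp.

Compute partial derivatives:
  f_x = -9*x**2 - 4*x*y - 22*x - 2*y**2 - 8*y - 15.
  f_y = -2*x**2 - 4*x*y - 8*x - 6*y**2 - 14*y - 10.
Scan x_0 ∈ {−4, ..., 4}. For each x_0, f_y(x_0, y) is a polynomial in y; find its integer roots y ∈ {−4, ..., 4}, then test f_x and f at those candidates.
  x = -4: f_y(-4, y) = -6*y**2 + 2*y - 10; no integer root y with |y| ≤ 4.
  x = -3: f_y(-3, y) = -6*y**2 - 2*y - 4; no integer root y with |y| ≤ 4.
  x = -2: f_y(-2, y) = -6*y**2 - 6*y - 2; no integer root y with |y| ≤ 4.
  x = -1: f_y(-1, y) = -6*y**2 - 10*y - 4; vanishes at y ∈ {-1}. (-1, -1): f_x = 0, f = 0 — SINGULAR.
  x = 0: f_y(0, y) = -6*y**2 - 14*y - 10; no integer root y with |y| ≤ 4.
  x = 1: f_y(1, y) = -6*y**2 - 18*y - 20; no integer root y with |y| ≤ 4.
  x = 2: f_y(2, y) = -6*y**2 - 22*y - 34; no integer root y with |y| ≤ 4.
  x = 3: f_y(3, y) = -6*y**2 - 26*y - 52; no integer root y with |y| ≤ 4.
  x = 4: f_y(4, y) = -6*y**2 - 30*y - 74; no integer root y with |y| ≤ 4.
Only singular point on the grid: (-1, -1).
Classify: substitute x = -1 + u, y = -1 + v and expand: f = -3*u**3 - 2*u**2*v - 2*u*v**2 - 2*v**3 + v**2.
No constant or linear terms (consistent with a singular point). Quadratic part: v**2. Cubic part: -3*u**3 - 2*u**2*v - 2*u*v**2 - 2*v**3.
The quadratic part v**2 is a perfect square, so there is a single (double) tangent line v = 0, i.e. y = -1. Restricting the cubic part to that line (v = 0) leaves -3*u**3 ≠ 0, so f is not divisible by v and the branch is v² ≈ 3*u**3 to lowest order — this is a cusp.
Classification: cusp.


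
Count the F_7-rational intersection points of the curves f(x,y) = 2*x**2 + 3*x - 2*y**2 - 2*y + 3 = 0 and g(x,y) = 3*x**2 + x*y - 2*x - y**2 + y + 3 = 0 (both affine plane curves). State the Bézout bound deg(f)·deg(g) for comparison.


Common zeros: {(4, 2)}; count = 1; Bézout bound = 4.

deg(f) = 2, deg(g) = 2, so Bézout bound = 4.
Scan x ∈ F_7. For each x, list the y ∈ F_7 with f(x, y) ≡ 0 and those with g(x, y) ≡ 0 (mod 7); the common zeros in that column are the intersection.
  x = 0: f ≡ 0 at y ∈ {3}; g ≡ 0 at y ∈ ∅; common: ∅.
  x = 1: f ≡ 0 at y ∈ ∅; g ≡ 0 at y ∈ ∅; common: ∅.
  x = 2: f ≡ 0 at y ∈ {3}; g ≡ 0 at y ∈ {4, 6}; common: ∅.
  x = 3: f ≡ 0 at y ∈ ∅; g ≡ 0 at y ∈ {2}; common: ∅.
  x = 4: f ≡ 0 at y ∈ {2, 4}; g ≡ 0 at y ∈ {2, 3}; common: {2}.
  x = 5: f ≡ 0 at y ∈ {2, 4}; g ≡ 0 at y ∈ {3}; common: ∅.
  x = 6: f ≡ 0 at y ∈ ∅; g ≡ 0 at y ∈ {1, 6}; common: ∅.
Collecting: common zeros = {(4, 2)}, so the count is 1.
Comparison with the Bézout bound: 1 ≤ 4 = deg(f)·deg(g), as expected for curves with no common component (the affine F_7-count falls short of the bound because intersections may lie at infinity, over extension fields, or carry multiplicity).


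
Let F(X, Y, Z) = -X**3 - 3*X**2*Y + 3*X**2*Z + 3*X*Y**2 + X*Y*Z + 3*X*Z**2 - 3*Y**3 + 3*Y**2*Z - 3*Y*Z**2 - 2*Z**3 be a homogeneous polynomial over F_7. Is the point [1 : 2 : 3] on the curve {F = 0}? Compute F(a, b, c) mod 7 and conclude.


F(1,2,3) ≡ 0 (mod 7); P is on the curve.

Evaluate F(1, 2, 3) term-by-term (mod 7).
  -X**3 ↦ -1·1·1·1 = -1
  -3*X**2*Y ↦ -3·1·2·1 = -6
  3*X**2*Z ↦ 3·1·1·3 = 9
  3*X*Y**2 ↦ 3·1·4·1 = 12
  X*Y*Z ↦ 1·1·2·3 = 6
  3*X*Z**2 ↦ 3·1·1·9 = 27
  -3*Y**3 ↦ -3·1·8·1 = -24
  3*Y**2*Z ↦ 3·1·4·3 = 36
  -3*Y*Z**2 ↦ -3·1·2·9 = -54
  -2*Z**3 ↦ -2·1·1·27 = -54
Sum: F(1, 2, 3) = (-1) + (-6) + (9) + (12) + (6) + (27) + (-24) + (36) + (-54) + (-54) = -49.
Reducing mod 7: -49 ≡ 0 (mod 7).
Since F(a, b, c) ≡ 0 (mod 7), P lies on the curve.


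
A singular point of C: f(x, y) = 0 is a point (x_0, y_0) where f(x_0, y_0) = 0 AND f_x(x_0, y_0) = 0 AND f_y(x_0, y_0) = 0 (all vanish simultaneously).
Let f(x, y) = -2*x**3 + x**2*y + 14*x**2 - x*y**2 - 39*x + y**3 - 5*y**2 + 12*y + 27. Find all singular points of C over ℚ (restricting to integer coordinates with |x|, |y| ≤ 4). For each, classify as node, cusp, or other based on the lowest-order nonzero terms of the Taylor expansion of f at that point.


Singular points: {(3, 3)}; classification: node.

Compute partial derivatives:
  f_x = -6*x**2 + 2*x*y + 28*x - y**2 - 39.
  f_y = x**2 - 2*x*y + 3*y**2 - 10*y + 12.
Scan x_0 ∈ {−4, ..., 4}. For each x_0, f_y(x_0, y) is a polynomial in y; find its integer roots y ∈ {−4, ..., 4}, then test f_x and f at those candidates.
  x = -4: f_y(-4, y) = 3*y**2 - 2*y + 28; no integer root y with |y| ≤ 4.
  x = -3: f_y(-3, y) = 3*y**2 - 4*y + 21; no integer root y with |y| ≤ 4.
  x = -2: f_y(-2, y) = 3*y**2 - 6*y + 16; no integer root y with |y| ≤ 4.
  x = -1: f_y(-1, y) = 3*y**2 - 8*y + 13; no integer root y with |y| ≤ 4.
  x = 0: f_y(0, y) = 3*y**2 - 10*y + 12; no integer root y with |y| ≤ 4.
  x = 1: f_y(1, y) = 3*y**2 - 12*y + 13; no integer root y with |y| ≤ 4.
  x = 2: f_y(2, y) = 3*y**2 - 14*y + 16; vanishes at y ∈ {2}. (2, 2): f_x = -3 ≠ 0.
  x = 3: f_y(3, y) = 3*y**2 - 16*y + 21; vanishes at y ∈ {3}. (3, 3): f_x = 0, f = 0 — SINGULAR.
  x = 4: f_y(4, y) = 3*y**2 - 18*y + 28; no integer root y with |y| ≤ 4.
Only singular point on the grid: (3, 3).
Classify: substitute x = 3 + u, y = 3 + v and expand: f = -2*u**3 + u**2*v - u**2 - u*v**2 + v**3 + v**2.
No constant or linear terms (consistent with a singular point). Quadratic part: -u**2 + v**2. Cubic part: -2*u**3 + u**2*v - u*v**2 + v**3.
The quadratic part v**2 - u**2 = (v − u)(v + u) splits into two distinct linear factors, so there are two distinct tangent lines y − 3 = ±(x − 3) — this is a node (ordinary double point).
Classification: node.
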